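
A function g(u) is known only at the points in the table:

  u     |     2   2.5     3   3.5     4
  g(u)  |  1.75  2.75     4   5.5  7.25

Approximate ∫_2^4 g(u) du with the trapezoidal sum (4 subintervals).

Δu = 0.5.
T_4 = (0.5/2)·[1.75 + 2·2.75 + 2·4 + 2·5.5 + 7.25] = 8.375.

8.375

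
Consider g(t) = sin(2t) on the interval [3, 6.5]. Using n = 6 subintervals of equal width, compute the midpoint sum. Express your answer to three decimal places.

Δt = (6.5 − 3)/6 = 7/12.
Midpoints: 79/24, 3.875, 107/24, 121/24, 5.625, 149/24.
g(79/24) ≈ 0.296, g(3.875) ≈ 0.995, g(107/24) ≈ 0.487, g(121/24) ≈ -0.612, g(5.625) ≈ -0.968, g(149/24) ≈ -0.149.
Sum = Δt · [g(79/24) + g(3.875) + g(107/24) + ...].
Sum ≈ 0.028.

0.028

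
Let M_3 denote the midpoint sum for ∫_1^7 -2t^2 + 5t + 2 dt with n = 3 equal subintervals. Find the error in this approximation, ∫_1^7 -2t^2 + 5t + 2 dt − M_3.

Exact integral: ∫_1^7 f(t) dt = -96.
M_3 = -92.
Error = -96 − (-92) = -4.

-4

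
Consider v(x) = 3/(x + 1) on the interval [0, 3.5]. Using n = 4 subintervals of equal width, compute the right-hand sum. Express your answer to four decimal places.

Δx = (3.5 − 0)/4 = 0.875.
Right endpoints: 0.875, 1.75, 2.625, 3.5.
v(0.875) = 1.6, v(1.75) = 12/11, v(2.625) = 24/29, v(3.5) = 2/3.
Sum = Δx · [v(0.875) + v(1.75) + v(2.625) + v(3.5)].
Sum ≈ 3.6620.

3.6620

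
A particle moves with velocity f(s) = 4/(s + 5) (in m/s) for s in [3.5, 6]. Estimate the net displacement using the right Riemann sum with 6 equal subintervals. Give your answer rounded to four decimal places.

Δs = (6 − 3.5)/6 = 5/12.
Right endpoints: 47/12, 13/3, 4.75, 31/6, 67/12, 6.
f(47/12) = 48/107, f(13/3) = 3/7, f(4.75) = 16/39, f(31/6) = 24/61, f(67/12) = 48/127, f(6) = 4/11.
Sum = Δs · [f(47/12) + f(13/3) + f(4.75) + ...].
Sum ≈ 1.0094.

1.0094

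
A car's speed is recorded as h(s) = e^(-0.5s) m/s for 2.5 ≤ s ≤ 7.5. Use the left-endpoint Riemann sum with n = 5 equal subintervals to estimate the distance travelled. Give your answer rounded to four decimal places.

0.6684

Δs = (7.5 − 2.5)/5 = 1.
Left endpoints: 2.5, 3.5, 4.5, 5.5, 6.5.
h(2.5) ≈ 0.2865, h(3.5) ≈ 0.1738, h(4.5) ≈ 0.1054, h(5.5) ≈ 0.0639, h(6.5) ≈ 0.0388.
Sum = Δs · [h(2.5) + h(3.5) + h(4.5) + h(5.5) + h(6.5)].
Sum ≈ 0.6684.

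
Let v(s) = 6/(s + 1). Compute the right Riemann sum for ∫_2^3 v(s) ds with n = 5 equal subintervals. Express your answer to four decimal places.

Δs = (3 − 2)/5 = 0.2.
Right endpoints: 2.2, 2.4, 2.6, 2.8, 3.
v(2.2) = 1.875, v(2.4) = 30/17, v(2.6) = 5/3, v(2.8) = 30/19, v(3) = 1.5.
Sum = Δs · [v(2.2) + v(2.4) + v(2.6) + v(2.8) + v(3)].
Sum ≈ 1.6771.

1.6771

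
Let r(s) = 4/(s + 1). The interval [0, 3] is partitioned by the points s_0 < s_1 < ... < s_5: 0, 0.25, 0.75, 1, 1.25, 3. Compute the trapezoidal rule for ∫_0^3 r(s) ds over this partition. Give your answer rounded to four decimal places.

5.7099

Subinterval widths: 0.25, 0.5, 0.25, 0.25, 1.75.
r(0) = 4, r(0.25) = 3.2, r(0.75) = 16/7, r(1) = 2, r(1.25) = 16/9, r(3) = 1.
On each subinterval the trapezoid contributes (Δs_i/2)·[r(s_{i-1}) + r(s_i)].
Sum ≈ 5.7099.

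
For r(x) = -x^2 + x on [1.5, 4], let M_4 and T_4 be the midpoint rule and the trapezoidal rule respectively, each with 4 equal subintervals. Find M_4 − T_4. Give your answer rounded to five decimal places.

0.24414

M_4 ≈ -13.2519531.
T_4 = -13.49609375.
M_4 − T_4 ≈ 0.24414.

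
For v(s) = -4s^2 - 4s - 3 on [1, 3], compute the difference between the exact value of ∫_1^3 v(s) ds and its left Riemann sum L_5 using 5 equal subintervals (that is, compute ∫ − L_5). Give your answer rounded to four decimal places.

-7.7867

Exact integral: ∫_1^3 v(s) ds ≈ -56.666667.
L_5 = -48.88.
Error ≈ -56.666667 − (-48.88) ≈ -7.7867.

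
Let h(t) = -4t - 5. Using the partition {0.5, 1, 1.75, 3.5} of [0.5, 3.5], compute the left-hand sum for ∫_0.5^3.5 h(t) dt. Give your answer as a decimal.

-31.25

Subinterval widths: 0.5, 0.75, 1.75.
Left endpoints: 0.5, 1, 1.75.
h(0.5) = -7, h(1) = -9, h(1.75) = -12.
Sum = Σ Δt_i · h(t_i).
Sum = -31.25.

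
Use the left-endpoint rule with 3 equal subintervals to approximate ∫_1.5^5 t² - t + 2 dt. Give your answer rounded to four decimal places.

Δt = (5 − 1.5)/3 = 7/6.
Left endpoints: 1.5, 8/3, 23/6.
f(1.5) = 2.75, f(8/3) = 58/9, f(23/6) = 463/36.
Sum = Δt · [f(1.5) + f(8/3) + f(23/6)].
Sum ≈ 25.7315.

25.7315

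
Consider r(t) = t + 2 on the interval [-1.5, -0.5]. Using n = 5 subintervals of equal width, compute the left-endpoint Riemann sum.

0.9

Δt = (-0.5 − (-1.5))/5 = 0.2.
Left endpoints: -1.5, -1.3, -1.1, -0.9, -0.7.
r(-1.5) = 0.5, r(-1.3) = 0.7, r(-1.1) = 0.9, r(-0.9) = 1.1, r(-0.7) = 1.3.
Sum = Δt · [r(-1.5) + r(-1.3) + r(-1.1) + r(-0.9) + r(-0.7)].
Sum = 0.9.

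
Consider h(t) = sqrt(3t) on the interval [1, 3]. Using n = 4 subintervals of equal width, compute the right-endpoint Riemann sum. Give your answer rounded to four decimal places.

5.1547

Δt = (3 − 1)/4 = 0.5.
Right endpoints: 1.5, 2, 2.5, 3.
h(1.5) ≈ 2.1213, h(2) ≈ 2.4495, h(2.5) ≈ 2.7386, h(3) ≈ 3.0000.
Sum = Δt · [h(1.5) + h(2) + h(2.5) + h(3)].
Sum ≈ 5.1547.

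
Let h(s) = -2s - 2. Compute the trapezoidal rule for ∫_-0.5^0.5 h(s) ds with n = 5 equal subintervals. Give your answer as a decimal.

-2

Δs = (0.5 − (-0.5))/5 = 0.2.
h(-0.5) = -1, h(-0.3) = -1.4, h(-0.1) = -1.8, h(0.1) = -2.2, h(0.3) = -2.6, h(0.5) = -3.
T_5 = (Δs/2)·[h(s_0) + 2h(s_1) + ... + 2h(s_{4}) + h(s_5)].
Sum = -2.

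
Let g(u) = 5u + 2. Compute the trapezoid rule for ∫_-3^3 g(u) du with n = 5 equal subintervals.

Δu = (3 − (-3))/5 = 1.2.
g(-3) = -13, g(-1.8) = -7, g(-0.6) = -1, g(0.6) = 5, g(1.8) = 11, g(3) = 17.
T_5 = (Δu/2)·[g(u_0) + 2g(u_1) + ... + 2g(u_{4}) + g(u_5)].
Sum = 12.

12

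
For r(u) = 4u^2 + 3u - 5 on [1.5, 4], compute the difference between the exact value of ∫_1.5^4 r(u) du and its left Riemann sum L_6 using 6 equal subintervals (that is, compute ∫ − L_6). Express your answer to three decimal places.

Exact integral: ∫_1.5^4 r(u) du ≈ 88.95833.
L_6 ≈ 76.22685.
Error ≈ 88.95833 − 76.22685 ≈ 12.731.

12.731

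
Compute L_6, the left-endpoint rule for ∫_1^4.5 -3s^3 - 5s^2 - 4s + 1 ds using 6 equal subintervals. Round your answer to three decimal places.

Δs = (4.5 − 1)/6 = 7/12.
Left endpoints: 1, 19/12, 13/6, 2.75, 10/3, 47/12.
f(1) = -11, f(19/12) = -5717/192, f(13/6) = -4439/72, f(2.75) = -110.203125, f(10/3) = -179, f(47/12) = -156451/576.
Sum = Δs · [f(1) + f(19/12) + f(13/6) + ...].
Sum ≈ -386.895.

-386.895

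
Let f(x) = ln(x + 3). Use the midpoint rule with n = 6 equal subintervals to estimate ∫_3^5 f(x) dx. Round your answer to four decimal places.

3.8852

Δx = (5 − 3)/6 = 1/3.
Midpoints: 19/6, 3.5, 23/6, 25/6, 4.5, 29/6.
f(19/6) ≈ 1.8192, f(3.5) ≈ 1.8718, f(23/6) ≈ 1.9218, f(25/6) ≈ 1.9694, f(4.5) ≈ 2.0149, f(29/6) ≈ 2.0584.
Sum = Δx · [f(19/6) + f(3.5) + f(23/6) + ...].
Sum ≈ 3.8852.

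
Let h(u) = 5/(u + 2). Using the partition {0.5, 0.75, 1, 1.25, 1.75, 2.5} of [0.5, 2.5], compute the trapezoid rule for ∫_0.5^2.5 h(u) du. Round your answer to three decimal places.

2.948

Subinterval widths: 0.25, 0.25, 0.25, 0.5, 0.75.
h(0.5) = 2, h(0.75) = 20/11, h(1) = 5/3, h(1.25) = 20/13, h(1.75) = 4/3, h(2.5) = 10/9.
On each subinterval the trapezoid contributes (Δu_i/2)·[h(u_{i-1}) + h(u_i)].
Sum ≈ 2.948.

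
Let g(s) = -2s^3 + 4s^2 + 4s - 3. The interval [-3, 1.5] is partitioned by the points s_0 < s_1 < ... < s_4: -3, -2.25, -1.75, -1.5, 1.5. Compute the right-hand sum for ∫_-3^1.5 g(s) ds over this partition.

47.1953125

Subinterval widths: 0.75, 0.5, 0.25, 3.
Right endpoints: -2.25, -1.75, -1.5, 1.5.
g(-2.25) = 31.03125, g(-1.75) = 12.96875, g(-1.5) = 6.75, g(1.5) = 5.25.
Sum = Σ Δs_i · g(s_i).
Sum = 47.1953125.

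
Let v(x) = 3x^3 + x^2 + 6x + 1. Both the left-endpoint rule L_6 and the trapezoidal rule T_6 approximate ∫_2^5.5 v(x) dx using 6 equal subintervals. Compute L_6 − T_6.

L_6 ≈ 663.87688.
T_6 ≈ 816.23626.
L_6 − T_6 = -152.359375.

-152.359375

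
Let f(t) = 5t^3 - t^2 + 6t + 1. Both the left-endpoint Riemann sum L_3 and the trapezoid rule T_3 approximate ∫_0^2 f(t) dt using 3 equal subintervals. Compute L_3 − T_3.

L_3 ≈ 17.4074074.
T_3 ≈ 33.4074074.
L_3 − T_3 = -16.

-16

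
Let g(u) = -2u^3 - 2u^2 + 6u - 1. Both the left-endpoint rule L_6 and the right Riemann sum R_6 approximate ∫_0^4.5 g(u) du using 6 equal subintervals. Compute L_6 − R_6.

L_6 = -142.6640625.
R_6 = -289.4765625.
L_6 − R_6 = 146.8125.

146.8125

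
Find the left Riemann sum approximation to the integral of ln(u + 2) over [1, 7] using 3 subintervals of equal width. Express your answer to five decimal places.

Δu = (7 − 1)/3 = 2.
Left endpoints: 1, 3, 5.
f(1) ≈ 1.09861, f(3) ≈ 1.60944, f(5) ≈ 1.94591.
Sum = Δu · [f(1) + f(3) + f(5)].
Sum ≈ 9.30792.

9.30792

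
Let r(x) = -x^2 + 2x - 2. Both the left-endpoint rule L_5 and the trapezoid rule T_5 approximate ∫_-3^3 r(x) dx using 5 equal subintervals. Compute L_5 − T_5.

-7.2

L_5 = -38.64.
T_5 = -31.44.
L_5 − T_5 = -7.2.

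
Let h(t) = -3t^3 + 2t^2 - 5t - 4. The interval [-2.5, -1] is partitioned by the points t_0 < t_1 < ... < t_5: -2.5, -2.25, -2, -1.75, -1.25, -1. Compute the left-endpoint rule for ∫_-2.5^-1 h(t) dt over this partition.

55.640625

Subinterval widths: 0.25, 0.25, 0.25, 0.5, 0.25.
Left endpoints: -2.5, -2.25, -2, -1.75, -1.25.
h(-2.5) = 67.875, h(-2.25) = 51.546875, h(-2) = 38, h(-1.75) = 26.953125, h(-1.25) = 11.234375.
Sum = Σ Δt_i · h(t_i).
Sum = 55.640625.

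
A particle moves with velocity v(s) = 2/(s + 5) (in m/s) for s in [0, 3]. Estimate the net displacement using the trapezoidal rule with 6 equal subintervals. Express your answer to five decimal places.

0.94102

Δs = (3 − 0)/6 = 0.5.
v(0) = 0.4, v(0.5) = 4/11, v(1) = 1/3, v(1.5) = 4/13, v(2) = 2/7, v(2.5) = 4/15, v(3) = 0.25.
T_6 = (Δs/2)·[v(s_0) + 2v(s_1) + ... + 2v(s_{5}) + v(s_6)].
Sum ≈ 0.94102.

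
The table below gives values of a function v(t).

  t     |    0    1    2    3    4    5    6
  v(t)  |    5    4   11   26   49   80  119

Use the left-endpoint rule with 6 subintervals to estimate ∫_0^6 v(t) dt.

175

Δt = 1.
Sum = 1·[5 + 4 + 11 + 26 + 49 + 80] = 175.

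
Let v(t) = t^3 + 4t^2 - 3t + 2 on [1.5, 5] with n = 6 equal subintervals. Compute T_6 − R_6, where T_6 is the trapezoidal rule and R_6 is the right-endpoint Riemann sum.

T_6 ≈ 292.7553530.
R_6 ≈ 351.7084780.
T_6 − R_6 = -58.953125.

-58.953125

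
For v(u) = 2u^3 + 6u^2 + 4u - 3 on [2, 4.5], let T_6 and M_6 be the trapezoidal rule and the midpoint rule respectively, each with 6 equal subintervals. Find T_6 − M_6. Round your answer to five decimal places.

2.76693

T_6 ≈ 390.1258681.
M_6 ≈ 387.3589410.
T_6 − M_6 ≈ 2.76693.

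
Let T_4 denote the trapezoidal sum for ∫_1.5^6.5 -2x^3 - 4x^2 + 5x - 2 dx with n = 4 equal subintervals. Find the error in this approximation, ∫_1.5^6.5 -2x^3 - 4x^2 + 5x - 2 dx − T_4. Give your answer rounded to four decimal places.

Exact integral: ∫_1.5^6.5 f(x) dx ≈ -1161.666667.
T_4 = -1198.125.
Error ≈ -1161.666667 − (-1198.125) ≈ 36.4583.

36.4583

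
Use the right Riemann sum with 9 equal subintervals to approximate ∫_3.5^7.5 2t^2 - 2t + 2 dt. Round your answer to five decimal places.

234.70782

Δt = (7.5 − 3.5)/9 = 4/9.
Right endpoints: 71/18, 79/18, 29/6, 95/18, 103/18, 37/6, 119/18, 127/18, 7.5.
f(71/18) = 4087/162, f(79/18) = 5143/162, f(29/6) = 703/18, f(95/18) = 7639/162, f(103/18) = 9079/162, f(37/6) = 1183/18, f(119/18) = 12343/162, f(127/18) = 14167/162, f(7.5) = 99.5.
Sum = Δt · [f(71/18) + f(79/18) + f(29/6) + ...].
Sum ≈ 234.70782.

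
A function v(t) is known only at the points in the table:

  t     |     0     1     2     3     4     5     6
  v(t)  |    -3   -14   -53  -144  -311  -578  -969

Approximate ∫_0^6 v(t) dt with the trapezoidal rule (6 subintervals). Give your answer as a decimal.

-1586

Δt = 1.
T_6 = (1/2)·[(-3) + 2·(-14) + 2·(-53) + 2·(-144) + 2·(-311) + 2·(-578) + (-969)] = -1586.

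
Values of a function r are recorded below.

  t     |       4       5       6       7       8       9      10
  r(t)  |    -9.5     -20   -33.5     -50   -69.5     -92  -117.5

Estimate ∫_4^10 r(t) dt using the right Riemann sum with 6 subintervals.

Δt = 1.
Sum = 1·[(-20) + (-33.5) + (-50) + (-69.5) + (-92) + (-117.5)] = -382.5.

-382.5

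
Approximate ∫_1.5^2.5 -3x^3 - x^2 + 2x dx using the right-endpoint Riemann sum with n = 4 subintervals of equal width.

Δx = (2.5 − 1.5)/4 = 0.25.
Right endpoints: 1.75, 2, 2.25, 2.5.
f(1.75) = -15.640625, f(2) = -24, f(2.25) = -34.734375, f(2.5) = -48.125.
Sum = Δx · [f(1.75) + f(2) + f(2.25) + f(2.5)].
Sum = -30.625.

-30.625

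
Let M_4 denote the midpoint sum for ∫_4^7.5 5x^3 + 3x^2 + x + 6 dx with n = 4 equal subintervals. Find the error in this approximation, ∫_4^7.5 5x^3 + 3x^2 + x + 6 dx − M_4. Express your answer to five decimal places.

Exact integral: ∫_4^7.5 f(x) dx = 4034.078125.
M_4 ≈ 4014.1479492.
Error ≈ 4034.078125 − 4014.1479492 ≈ 19.93018.

19.93018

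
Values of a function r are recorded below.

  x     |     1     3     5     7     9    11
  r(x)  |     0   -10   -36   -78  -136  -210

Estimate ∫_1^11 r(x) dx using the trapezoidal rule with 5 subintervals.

-730

Δx = 2.
T_5 = (2/2)·[0 + 2·(-10) + 2·(-36) + 2·(-78) + 2·(-136) + (-210)] = -730.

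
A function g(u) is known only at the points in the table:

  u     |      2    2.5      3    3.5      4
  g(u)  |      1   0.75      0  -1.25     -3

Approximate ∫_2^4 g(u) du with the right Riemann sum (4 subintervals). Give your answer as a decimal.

-1.75

Δu = 0.5.
Sum = 0.5·[0.75 + 0 + (-1.25) + (-3)] = -1.75.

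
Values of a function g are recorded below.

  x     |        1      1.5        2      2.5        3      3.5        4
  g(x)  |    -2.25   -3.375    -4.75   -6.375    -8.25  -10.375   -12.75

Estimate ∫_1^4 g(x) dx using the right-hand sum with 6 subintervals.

-22.9375

Δx = 0.5.
Sum = 0.5·[(-3.375) + (-4.75) + (-6.375) + (-8.25) + (-10.375) + (-12.75)] = -22.9375.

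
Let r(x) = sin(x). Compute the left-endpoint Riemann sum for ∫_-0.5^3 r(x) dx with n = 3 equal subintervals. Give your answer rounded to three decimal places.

1.289

Δx = (3 − (-0.5))/3 = 7/6.
Left endpoints: -0.5, 2/3, 11/6.
r(-0.5) ≈ -0.479, r(2/3) ≈ 0.618, r(11/6) ≈ 0.966.
Sum = Δx · [r(-0.5) + r(2/3) + r(11/6)].
Sum ≈ 1.289.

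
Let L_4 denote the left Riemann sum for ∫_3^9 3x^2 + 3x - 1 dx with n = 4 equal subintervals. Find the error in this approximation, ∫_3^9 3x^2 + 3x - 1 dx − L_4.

168.75

Exact integral: ∫_3^9 f(x) dx = 804.
L_4 = 635.25.
Error = 804 − 635.25 = 168.75.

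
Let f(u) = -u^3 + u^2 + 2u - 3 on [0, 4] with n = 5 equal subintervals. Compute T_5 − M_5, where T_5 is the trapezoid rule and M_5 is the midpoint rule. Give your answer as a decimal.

-3.2

T_5 = -40.8.
M_5 = -37.6.
T_5 − M_5 = -3.2.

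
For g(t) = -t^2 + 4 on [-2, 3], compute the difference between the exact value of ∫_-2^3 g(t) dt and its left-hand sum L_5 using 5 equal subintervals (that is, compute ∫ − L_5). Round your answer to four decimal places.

Exact integral: ∫_-2^3 g(t) dt ≈ 8.333333.
L_5 = 10.
Error ≈ 8.333333 − 10 ≈ -1.6667.

-1.6667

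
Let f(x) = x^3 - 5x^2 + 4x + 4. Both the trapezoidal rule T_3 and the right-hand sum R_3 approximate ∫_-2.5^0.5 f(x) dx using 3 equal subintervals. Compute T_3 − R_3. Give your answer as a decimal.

-28.875

T_3 = -40.
R_3 = -11.125.
T_3 − R_3 = -28.875.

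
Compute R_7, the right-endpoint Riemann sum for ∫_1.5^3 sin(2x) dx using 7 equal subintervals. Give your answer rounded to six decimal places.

-1.005168

Δx = (3 − 1.5)/7 = 3/14.
Right endpoints: 12/7, 27/14, 15/7, 33/14, 18/7, 39/14, 3.
f(12/7) ≈ -0.283056, f(27/14) ≈ -0.656033, f(15/7) ≈ -0.910347, f(33/14) ≈ -0.999998, f(18/7) ≈ -0.908770, f(39/14) ≈ -0.653165, f(3) ≈ -0.279415.
Sum = Δx · [f(12/7) + f(27/14) + f(15/7) + ...].
Sum ≈ -1.005168.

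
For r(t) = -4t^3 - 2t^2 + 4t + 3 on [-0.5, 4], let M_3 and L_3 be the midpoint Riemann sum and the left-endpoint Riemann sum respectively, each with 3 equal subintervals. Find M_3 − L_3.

M_3 = -234.28125.
L_3 = -90.
M_3 − L_3 = -144.28125.

-144.28125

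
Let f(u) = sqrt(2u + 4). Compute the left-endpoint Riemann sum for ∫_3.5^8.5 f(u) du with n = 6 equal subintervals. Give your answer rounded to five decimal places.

Δu = (8.5 − 3.5)/6 = 5/6.
Left endpoints: 3.5, 13/3, 31/6, 6, 41/6, 23/3.
f(3.5) ≈ 3.31662, f(13/3) ≈ 3.55903, f(31/6) ≈ 3.78594, f(6) ≈ 4.00000, f(41/6) ≈ 4.20317, f(23/3) ≈ 4.39697.
Sum = Δu · [f(3.5) + f(13/3) + f(31/6) + ...].
Sum ≈ 19.38478.

19.38478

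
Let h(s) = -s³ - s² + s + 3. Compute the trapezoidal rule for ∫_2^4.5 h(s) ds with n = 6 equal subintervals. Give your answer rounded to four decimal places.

Δs = (4.5 − 2)/6 = 5/12.
h(2) = -7, h(29/12) = -25121/1728, h(17/6) = -5387/216, h(3.25) = -38.640625, h(11/3) = -1514/27, h(49/12) = -134221/1728, h(4.5) = -103.875.
T_6 = (Δs/2)·[h(s_0) + 2h(s_1) + ... + 2h(s_{5}) + h(s_6)].
Sum ≈ -111.3766.

-111.3766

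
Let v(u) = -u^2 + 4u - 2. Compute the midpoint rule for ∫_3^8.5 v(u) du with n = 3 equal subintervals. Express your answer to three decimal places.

Δu = (8.5 − 3)/3 = 11/6.
Midpoints: 47/12, 5.75, 91/12.
v(47/12) = -241/144, v(5.75) = -12.0625, v(91/12) = -4201/144.
Sum = Δu · [v(47/12) + v(5.75) + v(91/12)].
Sum ≈ -78.668.

-78.668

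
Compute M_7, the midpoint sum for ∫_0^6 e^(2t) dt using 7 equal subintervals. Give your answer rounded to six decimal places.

Δt = (6 − 0)/7 = 6/7.
Midpoints: 3/7, 9/7, 15/7, 3, 27/7, 33/7, 39/7.
f(3/7) ≈ 2.356418, f(9/7) ≈ 13.084503, f(15/7) ≈ 72.654424, f(3) ≈ 403.428793, f(27/7) ≈ 2240.122239, f(33/7) ≈ 12438.744398, f(39/7) ≈ 69068.713982.
Sum = Δt · [f(3/7) + f(9/7) + f(15/7) + ...].
Sum ≈ 72204.946936.

72204.946936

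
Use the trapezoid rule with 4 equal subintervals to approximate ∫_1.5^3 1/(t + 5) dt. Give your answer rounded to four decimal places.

Δt = (3 − 1.5)/4 = 0.375.
f(1.5) = 2/13, f(1.875) = 8/55, f(2.25) = 4/29, f(2.625) = 8/61, f(3) = 0.125.
T_4 = (Δt/2)·[f(t_0) + 2f(t_1) + 2f(t_2) + 2f(t_3) + f(t_4)].
Sum ≈ 0.2077.

0.2077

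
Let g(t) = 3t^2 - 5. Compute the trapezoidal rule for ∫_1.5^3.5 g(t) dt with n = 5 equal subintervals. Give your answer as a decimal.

29.66

Δt = (3.5 − 1.5)/5 = 0.4.
g(1.5) = 1.75, g(1.9) = 5.83, g(2.3) = 10.87, g(2.7) = 16.87, g(3.1) = 23.83, g(3.5) = 31.75.
T_5 = (Δt/2)·[g(t_0) + 2g(t_1) + ... + 2g(t_{4}) + g(t_5)].
Sum = 29.66.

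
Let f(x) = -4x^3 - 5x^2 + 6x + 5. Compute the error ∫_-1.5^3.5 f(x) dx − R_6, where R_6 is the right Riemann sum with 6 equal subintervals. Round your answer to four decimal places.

Exact integral: ∫_-1.5^3.5 f(x) dx ≈ -167.083333.
R_6 ≈ -262.337963.
Error ≈ -167.083333 − (-262.337963) ≈ 95.2546.

95.2546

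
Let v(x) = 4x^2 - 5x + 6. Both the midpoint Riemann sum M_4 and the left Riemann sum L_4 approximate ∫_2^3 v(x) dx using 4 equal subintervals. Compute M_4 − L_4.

M_4 = 18.8125.
L_4 = 17.
M_4 − L_4 = 1.8125.

1.8125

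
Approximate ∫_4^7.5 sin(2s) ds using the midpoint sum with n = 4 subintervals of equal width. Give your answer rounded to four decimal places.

Δs = (7.5 − 4)/4 = 0.875.
Midpoints: 4.4375, 5.3125, 6.1875, 7.0625.
f(4.4375) ≈ 0.5225, f(5.3125) ≈ -0.9321, f(6.1875) ≈ -0.1902, f(7.0625) ≈ 0.9999.
Sum = Δs · [f(4.4375) + f(5.3125) + f(6.1875) + f(7.0625)].
Sum ≈ 0.3501.

0.3501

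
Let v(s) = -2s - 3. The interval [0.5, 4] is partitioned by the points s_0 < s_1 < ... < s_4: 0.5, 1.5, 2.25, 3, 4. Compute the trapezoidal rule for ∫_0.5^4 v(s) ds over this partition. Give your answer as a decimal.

-26.25

Subinterval widths: 1, 0.75, 0.75, 1.
v(0.5) = -4, v(1.5) = -6, v(2.25) = -7.5, v(3) = -9, v(4) = -11.
On each subinterval the trapezoid contributes (Δs_i/2)·[v(s_{i-1}) + v(s_i)].
Sum = -26.25.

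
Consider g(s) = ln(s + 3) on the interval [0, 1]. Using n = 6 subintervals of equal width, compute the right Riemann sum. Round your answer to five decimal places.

Δs = (1 − 0)/6 = 1/6.
Right endpoints: 1/6, 1/3, 0.5, 2/3, 5/6, 1.
g(1/6) ≈ 1.15268, g(1/3) ≈ 1.20397, g(0.5) ≈ 1.25276, g(2/3) ≈ 1.29928, g(5/6) ≈ 1.34373, g(1) ≈ 1.38629.
Sum = Δs · [g(1/6) + g(1/3) + g(0.5) + ...].
Sum ≈ 1.27312.

1.27312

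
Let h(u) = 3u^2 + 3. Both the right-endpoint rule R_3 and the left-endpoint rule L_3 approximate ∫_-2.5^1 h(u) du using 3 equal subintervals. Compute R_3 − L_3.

R_3 ≈ 20.31944.
L_3 ≈ 38.69444.
R_3 − L_3 = -18.375.

-18.375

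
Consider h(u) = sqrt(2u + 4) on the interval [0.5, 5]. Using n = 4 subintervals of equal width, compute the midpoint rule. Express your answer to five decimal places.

13.74369

Δu = (5 − 0.5)/4 = 1.125.
Midpoints: 1.0625, 2.1875, 3.3125, 4.4375.
h(1.0625) ≈ 2.47487, h(2.1875) ≈ 2.89396, h(3.3125) ≈ 3.25960, h(4.4375) ≈ 3.58818.
Sum = Δu · [h(1.0625) + h(2.1875) + h(3.3125) + h(4.4375)].
Sum ≈ 13.74369.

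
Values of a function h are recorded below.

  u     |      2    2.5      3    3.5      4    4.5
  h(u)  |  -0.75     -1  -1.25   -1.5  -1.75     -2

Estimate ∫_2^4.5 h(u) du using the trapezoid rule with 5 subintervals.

Δu = 0.5.
T_5 = (0.5/2)·[(-0.75) + 2·(-1) + 2·(-1.25) + 2·(-1.5) + 2·(-1.75) + (-2)] = -3.4375.

-3.4375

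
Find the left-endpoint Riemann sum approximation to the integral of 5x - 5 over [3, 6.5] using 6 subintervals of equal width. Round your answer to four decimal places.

Δx = (6.5 − 3)/6 = 7/12.
Left endpoints: 3, 43/12, 25/6, 4.75, 16/3, 71/12.
f(3) = 10, f(43/12) = 155/12, f(25/6) = 95/6, f(4.75) = 18.75, f(16/3) = 65/3, f(71/12) = 295/12.
Sum = Δx · [f(3) + f(43/12) + f(25/6) + ...].
Sum ≈ 60.5208.

60.5208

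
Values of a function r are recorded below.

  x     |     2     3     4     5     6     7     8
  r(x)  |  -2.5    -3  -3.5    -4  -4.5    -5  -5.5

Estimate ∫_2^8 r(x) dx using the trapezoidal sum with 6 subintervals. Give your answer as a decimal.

Δx = 1.
T_6 = (1/2)·[(-2.5) + 2·(-3) + 2·(-3.5) + 2·(-4) + 2·(-4.5) + 2·(-5) + (-5.5)] = -24.

-24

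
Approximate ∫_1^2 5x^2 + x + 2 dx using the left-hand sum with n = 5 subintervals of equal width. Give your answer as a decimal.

Δx = (2 − 1)/5 = 0.2.
Left endpoints: 1, 1.2, 1.4, 1.6, 1.8.
f(1) = 8, f(1.2) = 10.4, f(1.4) = 13.2, f(1.6) = 16.4, f(1.8) = 20.
Sum = Δx · [f(1) + f(1.2) + f(1.4) + f(1.6) + f(1.8)].
Sum = 13.6.

13.6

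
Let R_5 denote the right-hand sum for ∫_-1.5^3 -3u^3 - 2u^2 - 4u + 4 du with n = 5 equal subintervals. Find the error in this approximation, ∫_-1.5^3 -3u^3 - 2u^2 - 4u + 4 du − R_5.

Exact integral: ∫_-1.5^3 f(u) du = -72.703125.
R_5 = -133.2.
Error = -72.703125 − (-133.2) = 60.496875.

60.496875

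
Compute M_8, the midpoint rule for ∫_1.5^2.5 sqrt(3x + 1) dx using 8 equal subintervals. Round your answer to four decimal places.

Δx = (2.5 − 1.5)/8 = 0.125.
Midpoints: 1.5625, 1.6875, 1.8125, 1.9375, 2.0625, 2.1875, 2.3125, 2.4375.
f(1.5625) ≈ 2.3848, f(1.6875) ≈ 2.4622, f(1.8125) ≈ 2.5372, f(1.9375) ≈ 2.6101, f(2.0625) ≈ 2.6810, f(2.1875) ≈ 2.7500, f(2.3125) ≈ 2.8174, f(2.4375) ≈ 2.8831.
Sum = Δx · [f(1.5625) + f(1.6875) + f(1.8125) + ...].
Sum ≈ 2.6407.

2.6407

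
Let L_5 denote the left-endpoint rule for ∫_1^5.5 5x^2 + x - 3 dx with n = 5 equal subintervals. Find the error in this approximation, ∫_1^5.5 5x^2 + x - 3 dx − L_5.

Exact integral: ∫_1^5.5 f(x) dx = 276.75.
L_5 = 211.95.
Error = 276.75 − 211.95 = 64.8.

64.8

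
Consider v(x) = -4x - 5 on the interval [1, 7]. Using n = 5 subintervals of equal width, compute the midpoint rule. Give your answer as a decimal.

Δx = (7 − 1)/5 = 1.2.
Midpoints: 1.6, 2.8, 4, 5.2, 6.4.
v(1.6) = -11.4, v(2.8) = -16.2, v(4) = -21, v(5.2) = -25.8, v(6.4) = -30.6.
Sum = Δx · [v(1.6) + v(2.8) + v(4) + v(5.2) + v(6.4)].
Sum = -126.

-126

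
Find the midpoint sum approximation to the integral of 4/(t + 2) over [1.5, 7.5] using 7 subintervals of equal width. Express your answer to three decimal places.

3.986

Δt = (7.5 − 1.5)/7 = 6/7.
Midpoints: 27/14, 39/14, 51/14, 4.5, 75/14, 87/14, 99/14.
f(27/14) = 56/55, f(39/14) = 56/67, f(51/14) = 56/79, f(4.5) = 8/13, f(75/14) = 56/103, f(87/14) = 56/115, f(99/14) = 56/127.
Sum = Δt · [f(27/14) + f(39/14) + f(51/14) + ...].
Sum ≈ 3.986.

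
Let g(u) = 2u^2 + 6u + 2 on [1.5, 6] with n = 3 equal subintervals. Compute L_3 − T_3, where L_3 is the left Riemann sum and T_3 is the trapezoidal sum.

-70.875

L_3 = 184.5.
T_3 = 255.375.
L_3 − T_3 = -70.875.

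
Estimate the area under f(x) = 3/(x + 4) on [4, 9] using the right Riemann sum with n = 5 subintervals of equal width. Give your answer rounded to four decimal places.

1.3868

Δx = (9 − 4)/5 = 1.
Right endpoints: 5, 6, 7, 8, 9.
f(5) = 1/3, f(6) = 0.3, f(7) = 3/11, f(8) = 0.25, f(9) = 3/13.
Sum = Δx · [f(5) + f(6) + f(7) + f(8) + f(9)].
Sum ≈ 1.3868.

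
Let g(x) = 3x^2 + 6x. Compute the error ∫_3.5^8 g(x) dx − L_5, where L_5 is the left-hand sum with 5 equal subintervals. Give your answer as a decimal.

Exact integral: ∫_3.5^8 g(x) dx = 624.375.
L_5 = 544.185.
Error = 624.375 − 544.185 = 80.19.

80.19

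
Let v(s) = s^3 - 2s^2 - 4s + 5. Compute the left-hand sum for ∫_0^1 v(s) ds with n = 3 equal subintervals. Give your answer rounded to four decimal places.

Δs = (1 − 0)/3 = 1/3.
Left endpoints: 0, 1/3, 2/3.
v(0) = 5, v(1/3) = 94/27, v(2/3) = 47/27.
Sum = Δs · [v(0) + v(1/3) + v(2/3)].
Sum ≈ 3.4074.

3.4074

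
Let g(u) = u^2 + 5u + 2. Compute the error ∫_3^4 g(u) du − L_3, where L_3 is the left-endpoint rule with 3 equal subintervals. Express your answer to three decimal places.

Exact integral: ∫_3^4 g(u) du ≈ 31.83333.
L_3 ≈ 29.85185.
Error ≈ 31.83333 − 29.85185 ≈ 1.981.

1.981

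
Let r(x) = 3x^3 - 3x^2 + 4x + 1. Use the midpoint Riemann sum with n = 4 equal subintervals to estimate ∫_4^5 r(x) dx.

234.5546875

Δx = (5 − 4)/4 = 0.25.
Midpoints: 4.125, 4.375, 4.625, 4.875.
r(4.125) = 90635/512, r(4.375) = 108697/512, r(4.625) = 129087/512, r(4.875) = 151949/512.
Sum = Δx · [r(4.125) + r(4.375) + r(4.625) + r(4.875)].
Sum = 234.5546875.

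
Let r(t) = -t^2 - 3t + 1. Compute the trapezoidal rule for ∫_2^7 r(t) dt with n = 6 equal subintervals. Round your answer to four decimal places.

Δt = (7 − 2)/6 = 5/6.
r(2) = -9, r(17/6) = -559/36, r(11/3) = -211/9, r(4.5) = -32.75, r(16/3) = -391/9, r(37/6) = -1999/36, r(7) = -69.
T_6 = (Δt/2)·[r(t_0) + 2r(t_1) + ... + 2r(t_{5}) + r(t_6)].
Sum ≈ -174.7454.

-174.7454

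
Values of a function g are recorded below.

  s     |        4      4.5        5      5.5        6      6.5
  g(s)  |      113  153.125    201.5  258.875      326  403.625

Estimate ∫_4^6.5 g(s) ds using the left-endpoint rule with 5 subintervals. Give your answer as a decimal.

Δs = 0.5.
Sum = 0.5·[113 + 153.125 + 201.5 + 258.875 + 326] = 526.25.

526.25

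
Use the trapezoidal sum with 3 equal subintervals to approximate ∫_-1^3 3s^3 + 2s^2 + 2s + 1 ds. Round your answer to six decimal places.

103.703704

Δs = (3 − (-1))/3 = 4/3.
f(-1) = -2, f(1/3) = 2, f(5/3) = 214/9, f(3) = 106.
T_3 = (Δs/2)·[f(s_0) + 2f(s_1) + 2f(s_2) + f(s_3)].
Sum ≈ 103.703704.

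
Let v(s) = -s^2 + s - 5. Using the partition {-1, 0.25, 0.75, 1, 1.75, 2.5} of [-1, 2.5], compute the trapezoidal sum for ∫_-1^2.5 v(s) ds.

Subinterval widths: 1.25, 0.5, 0.25, 0.75, 0.75.
v(-1) = -7, v(0.25) = -4.8125, v(0.75) = -4.8125, v(1) = -5, v(1.75) = -6.3125, v(2.5) = -8.75.
On each subinterval the trapezoid contributes (Δs_i/2)·[v(s_{i-1}) + v(s_i)].
Sum = -20.90625.

-20.90625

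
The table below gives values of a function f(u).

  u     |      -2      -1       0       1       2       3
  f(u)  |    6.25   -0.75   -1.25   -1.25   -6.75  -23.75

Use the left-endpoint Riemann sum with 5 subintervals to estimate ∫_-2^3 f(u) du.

Δu = 1.
Sum = 1·[6.25 + (-0.75) + (-1.25) + (-1.25) + (-6.75)] = -3.75.

-3.75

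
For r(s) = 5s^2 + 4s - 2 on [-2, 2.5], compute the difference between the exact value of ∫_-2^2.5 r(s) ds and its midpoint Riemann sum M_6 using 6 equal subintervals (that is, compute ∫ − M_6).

Exact integral: ∫_-2^2.5 r(s) ds = 34.875.
M_6 = 33.8203125.
Error = 34.875 − 33.8203125 = 1.0546875.

1.0546875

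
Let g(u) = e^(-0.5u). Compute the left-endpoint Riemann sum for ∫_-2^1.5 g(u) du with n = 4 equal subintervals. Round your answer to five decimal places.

5.54584

Δu = (1.5 − (-2))/4 = 0.875.
Left endpoints: -2, -1.125, -0.25, 0.625.
g(-2) ≈ 2.71828, g(-1.125) ≈ 1.75505, g(-0.25) ≈ 1.13315, g(0.625) ≈ 0.73162.
Sum = Δu · [g(-2) + g(-1.125) + g(-0.25) + g(0.625)].
Sum ≈ 5.54584.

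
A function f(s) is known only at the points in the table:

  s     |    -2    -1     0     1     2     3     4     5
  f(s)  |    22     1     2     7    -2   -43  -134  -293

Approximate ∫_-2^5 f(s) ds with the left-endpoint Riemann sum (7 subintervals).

-147

Δs = 1.
Sum = 1·[22 + 1 + 2 + 7 + (-2) + (-43) + (-134)] = -147.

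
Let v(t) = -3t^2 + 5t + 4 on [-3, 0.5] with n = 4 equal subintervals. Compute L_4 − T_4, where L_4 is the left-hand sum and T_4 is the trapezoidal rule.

L_4 = -55.48046875.
T_4 = -36.33984375.
L_4 − T_4 = -19.140625.

-19.140625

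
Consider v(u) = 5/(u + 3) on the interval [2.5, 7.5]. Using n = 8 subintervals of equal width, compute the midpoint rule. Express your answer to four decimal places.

3.2312

Δu = (7.5 − 2.5)/8 = 0.625.
Midpoints: 2.8125, 3.4375, 4.0625, 4.6875, 5.3125, 5.9375, 6.5625, 7.1875.
v(2.8125) = 80/93, v(3.4375) = 80/103, v(4.0625) = 80/113, v(4.6875) = 80/123, v(5.3125) = 80/133, v(5.9375) = 80/143, v(6.5625) = 80/153, v(7.1875) = 80/163.
Sum = Δu · [v(2.8125) + v(3.4375) + v(4.0625) + ...].
Sum ≈ 3.2312.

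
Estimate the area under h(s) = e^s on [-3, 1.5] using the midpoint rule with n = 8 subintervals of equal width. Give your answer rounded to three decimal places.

4.374

Δs = (1.5 − (-3))/8 = 0.5625.
Midpoints: -2.71875, -2.15625, -1.59375, -1.03125, -0.46875, 0.09375, 0.65625, 1.21875.
h(-2.71875) ≈ 0.066, h(-2.15625) ≈ 0.116, h(-1.59375) ≈ 0.203, h(-1.03125) ≈ 0.357, h(-0.46875) ≈ 0.626, h(0.09375) ≈ 1.098, h(0.65625) ≈ 1.928, h(1.21875) ≈ 3.383.
Sum = Δs · [h(-2.71875) + h(-2.15625) + h(-1.59375) + ...].
Sum ≈ 4.374.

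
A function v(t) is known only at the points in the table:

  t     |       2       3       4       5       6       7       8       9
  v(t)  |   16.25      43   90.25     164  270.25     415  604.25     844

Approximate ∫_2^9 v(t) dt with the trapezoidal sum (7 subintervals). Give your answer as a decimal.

Δt = 1.
T_7 = (1/2)·[16.25 + 2·43 + 2·90.25 + 2·164 + 2·270.25 + 2·415 + 2·604.25 + 844] = 2016.875.

2016.875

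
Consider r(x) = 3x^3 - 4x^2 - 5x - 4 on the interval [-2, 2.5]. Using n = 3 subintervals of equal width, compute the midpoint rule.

Δx = (2.5 − (-2))/3 = 1.5.
Midpoints: -1.25, 0.25, 1.75.
r(-1.25) = -9.859375, r(0.25) = -5.453125, r(1.75) = -8.921875.
Sum = Δx · [r(-1.25) + r(0.25) + r(1.75)].
Sum = -36.3515625.

-36.3515625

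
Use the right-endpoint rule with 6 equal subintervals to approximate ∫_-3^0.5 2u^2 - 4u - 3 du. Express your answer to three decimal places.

16.293

Δu = (0.5 − (-3))/6 = 7/12.
Right endpoints: -29/12, -11/6, -1.25, -2/3, -1/12, 0.5.
f(-29/12) = 1321/72, f(-11/6) = 199/18, f(-1.25) = 5.125, f(-2/3) = 5/9, f(-1/12) = -191/72, f(0.5) = -4.5.
Sum = Δu · [f(-29/12) + f(-11/6) + f(-1.25) + ...].
Sum ≈ 16.293.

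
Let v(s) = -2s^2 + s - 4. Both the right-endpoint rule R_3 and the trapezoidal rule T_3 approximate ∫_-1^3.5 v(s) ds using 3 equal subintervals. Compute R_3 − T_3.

-13.5

R_3 = -58.5.
T_3 = -45.
R_3 − T_3 = -13.5.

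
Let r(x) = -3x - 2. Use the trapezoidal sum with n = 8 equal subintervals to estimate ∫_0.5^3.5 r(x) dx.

Δx = (3.5 − 0.5)/8 = 0.375.
r(0.5) = -3.5, r(0.875) = -4.625, r(1.25) = -5.75, r(1.625) = -6.875, r(2) = -8, r(2.375) = -9.125, r(2.75) = -10.25, r(3.125) = -11.375, r(3.5) = -12.5.
T_8 = (Δx/2)·[r(x_0) + 2r(x_1) + ... + 2r(x_{7}) + r(x_8)].
Sum = -24.

-24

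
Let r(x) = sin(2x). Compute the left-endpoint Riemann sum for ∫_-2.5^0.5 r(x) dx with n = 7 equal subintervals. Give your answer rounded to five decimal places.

Δx = (0.5 − (-2.5))/7 = 3/7.
Left endpoints: -2.5, -29/14, -23/14, -17/14, -11/14, -5/14, 1/14.
r(-2.5) ≈ 0.95892, r(-29/14) ≈ 0.84215, r(-23/14) ≈ 0.14362, r(-17/14) ≈ -0.65412, r(-11/14) ≈ -1.00000, r(-5/14) ≈ -0.65508, r(1/14) ≈ 0.14237.
Sum = Δx · [r(-2.5) + r(-29/14) + r(-23/14) + ...].
Sum ≈ -0.09520.

-0.09520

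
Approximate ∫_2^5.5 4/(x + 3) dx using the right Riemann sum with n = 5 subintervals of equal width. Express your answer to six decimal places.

2.011480

Δx = (5.5 − 2)/5 = 0.7.
Right endpoints: 2.7, 3.4, 4.1, 4.8, 5.5.
f(2.7) = 40/57, f(3.4) = 0.625, f(4.1) = 40/71, f(4.8) = 20/39, f(5.5) = 8/17.
Sum = Δx · [f(2.7) + f(3.4) + f(4.1) + f(4.8) + f(5.5)].
Sum ≈ 2.011480.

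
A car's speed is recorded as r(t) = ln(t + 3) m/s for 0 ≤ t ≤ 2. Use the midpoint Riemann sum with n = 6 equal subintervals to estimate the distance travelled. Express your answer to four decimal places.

Δt = (2 − 0)/6 = 1/3.
Midpoints: 1/6, 0.5, 5/6, 7/6, 1.5, 11/6.
r(1/6) ≈ 1.1527, r(0.5) ≈ 1.2528, r(5/6) ≈ 1.3437, r(7/6) ≈ 1.4271, r(1.5) ≈ 1.5041, r(11/6) ≈ 1.5755.
Sum = Δt · [r(1/6) + r(0.5) + r(5/6) + ...].
Sum ≈ 2.7520.

2.7520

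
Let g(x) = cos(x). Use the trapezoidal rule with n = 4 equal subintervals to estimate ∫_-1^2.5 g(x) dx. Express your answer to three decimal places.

Δx = (2.5 − (-1))/4 = 0.875.
g(-1) ≈ 0.540, g(-0.125) ≈ 0.992, g(0.75) ≈ 0.732, g(1.625) ≈ -0.054, g(2.5) ≈ -0.801.
T_4 = (Δx/2)·[g(x_0) + 2g(x_1) + 2g(x_2) + 2g(x_3) + g(x_4)].
Sum ≈ 1.347.

1.347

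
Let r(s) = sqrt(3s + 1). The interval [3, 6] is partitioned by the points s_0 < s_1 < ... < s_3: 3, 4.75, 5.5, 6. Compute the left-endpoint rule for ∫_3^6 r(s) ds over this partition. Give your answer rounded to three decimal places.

10.554

Subinterval widths: 1.75, 0.75, 0.5.
Left endpoints: 3, 4.75, 5.5.
r(3) ≈ 3.162, r(4.75) ≈ 3.905, r(5.5) ≈ 4.183.
Sum = Σ Δs_i · r(s_i).
Sum ≈ 10.554.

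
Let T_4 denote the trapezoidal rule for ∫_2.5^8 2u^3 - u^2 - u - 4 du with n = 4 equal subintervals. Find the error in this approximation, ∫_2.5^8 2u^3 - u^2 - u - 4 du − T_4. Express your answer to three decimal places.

Exact integral: ∫_2.5^8 f(u) du ≈ 1812.13542.
T_4 ≈ 1864.99414.
Error ≈ 1812.13542 − 1864.99414 ≈ -52.859.

-52.859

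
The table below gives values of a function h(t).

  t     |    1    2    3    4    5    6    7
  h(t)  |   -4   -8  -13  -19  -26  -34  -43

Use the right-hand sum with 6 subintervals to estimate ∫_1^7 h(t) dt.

-143

Δt = 1.
Sum = 1·[(-8) + (-13) + (-19) + (-26) + (-34) + (-43)] = -143.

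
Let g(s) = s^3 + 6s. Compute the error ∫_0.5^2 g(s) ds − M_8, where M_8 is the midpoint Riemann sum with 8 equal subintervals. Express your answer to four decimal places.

0.0165

Exact integral: ∫_0.5^2 g(s) ds = 15.234375.
M_8 ≈ 15.217896.
Error ≈ 15.234375 − 15.217896 ≈ 0.0165.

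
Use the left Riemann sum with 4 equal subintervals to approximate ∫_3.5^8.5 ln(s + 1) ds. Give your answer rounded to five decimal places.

Δs = (8.5 − 3.5)/4 = 1.25.
Left endpoints: 3.5, 4.75, 6, 7.25.
f(3.5) ≈ 1.50408, f(4.75) ≈ 1.74920, f(6) ≈ 1.94591, f(7.25) ≈ 2.11021.
Sum = Δs · [f(3.5) + f(4.75) + f(6) + f(7.25)].
Sum ≈ 9.13675.

9.13675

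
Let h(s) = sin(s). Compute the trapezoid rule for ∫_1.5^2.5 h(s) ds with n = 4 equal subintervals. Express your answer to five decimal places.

Δs = (2.5 − 1.5)/4 = 0.25.
h(1.5) ≈ 0.99749, h(1.75) ≈ 0.98399, h(2) ≈ 0.90930, h(2.25) ≈ 0.77807, h(2.5) ≈ 0.59847.
T_4 = (Δs/2)·[h(s_0) + 2h(s_1) + 2h(s_2) + 2h(s_3) + h(s_4)].
Sum ≈ 0.86734.

0.86734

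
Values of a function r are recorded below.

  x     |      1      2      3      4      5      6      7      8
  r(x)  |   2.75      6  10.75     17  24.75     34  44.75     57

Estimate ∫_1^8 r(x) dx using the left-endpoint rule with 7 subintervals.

Δx = 1.
Sum = 1·[2.75 + 6 + 10.75 + 17 + 24.75 + 34 + 44.75] = 140.

140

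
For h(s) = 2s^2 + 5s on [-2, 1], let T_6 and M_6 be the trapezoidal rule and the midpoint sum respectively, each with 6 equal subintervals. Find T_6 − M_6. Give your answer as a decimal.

T_6 = -1.25.
M_6 = -1.625.
T_6 − M_6 = 0.375.

0.375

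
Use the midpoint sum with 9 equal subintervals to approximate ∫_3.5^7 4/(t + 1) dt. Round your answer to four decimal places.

2.3006

Δt = (7 − 3.5)/9 = 7/18.
Midpoints: 133/36, 49/12, 161/36, 175/36, 5.25, 203/36, 217/36, 77/12, 245/36.
f(133/36) = 144/169, f(49/12) = 48/61, f(161/36) = 144/197, f(175/36) = 144/211, f(5.25) = 0.64, f(203/36) = 144/239, f(217/36) = 144/253, f(77/12) = 48/89, f(245/36) = 144/281.
Sum = Δt · [f(133/36) + f(49/12) + f(161/36) + ...].
Sum ≈ 2.3006.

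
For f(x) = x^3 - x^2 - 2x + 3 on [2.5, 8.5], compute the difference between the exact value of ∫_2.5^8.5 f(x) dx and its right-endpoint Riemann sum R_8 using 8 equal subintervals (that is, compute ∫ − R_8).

Exact integral: ∫_2.5^8.5 f(x) dx = 1047.75.
R_8 = 1251.65625.
Error = 1047.75 − 1251.65625 = -203.90625.

-203.90625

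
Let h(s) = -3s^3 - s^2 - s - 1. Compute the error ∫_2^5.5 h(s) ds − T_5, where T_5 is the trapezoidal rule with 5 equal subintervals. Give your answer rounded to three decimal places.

Exact integral: ∫_2^5.5 h(s) ds ≈ -743.71354.
T_5 = -753.64625.
Error ≈ -743.71354 − (-753.64625) ≈ 9.933.

9.933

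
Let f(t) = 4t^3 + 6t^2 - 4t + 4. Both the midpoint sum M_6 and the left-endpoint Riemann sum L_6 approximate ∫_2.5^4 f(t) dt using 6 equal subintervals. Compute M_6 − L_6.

M_6 = 299.8359375.
L_6 = 270.140625.
M_6 − L_6 = 29.6953125.

29.6953125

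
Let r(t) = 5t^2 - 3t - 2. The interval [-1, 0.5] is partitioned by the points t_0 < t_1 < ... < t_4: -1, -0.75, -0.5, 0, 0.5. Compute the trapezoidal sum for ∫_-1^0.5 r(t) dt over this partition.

0.234375

Subinterval widths: 0.25, 0.25, 0.5, 0.5.
r(-1) = 6, r(-0.75) = 3.0625, r(-0.5) = 0.75, r(0) = -2, r(0.5) = -2.25.
On each subinterval the trapezoid contributes (Δt_i/2)·[r(t_{i-1}) + r(t_i)].
Sum = 0.234375.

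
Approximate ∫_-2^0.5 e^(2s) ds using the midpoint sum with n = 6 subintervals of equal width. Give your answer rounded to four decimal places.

1.3117

Δs = (0.5 − (-2))/6 = 5/12.
Midpoints: -43/24, -1.375, -23/24, -13/24, -0.125, 7/24.
f(-43/24) ≈ 0.0278, f(-1.375) ≈ 0.0639, f(-23/24) ≈ 0.1471, f(-13/24) ≈ 0.3385, f(-0.125) ≈ 0.7788, f(7/24) ≈ 1.7920.
Sum = Δs · [f(-43/24) + f(-1.375) + f(-23/24) + ...].
Sum ≈ 1.3117.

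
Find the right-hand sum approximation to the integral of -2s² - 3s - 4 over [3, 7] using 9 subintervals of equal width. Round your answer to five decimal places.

-307.37449

Δs = (7 − 3)/9 = 4/9.
Right endpoints: 31/9, 35/9, 13/3, 43/9, 47/9, 17/3, 55/9, 59/9, 7.
f(31/9) = -3083/81, f(35/9) = -3719/81, f(13/3) = -491/9, f(43/9) = -5183/81, f(47/9) = -6011/81, f(17/3) = -767/9, f(55/9) = -7859/81, f(59/9) = -8879/81, f(7) = -123.
Sum = Δs · [f(31/9) + f(35/9) + f(13/3) + ...].
Sum ≈ -307.37449.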